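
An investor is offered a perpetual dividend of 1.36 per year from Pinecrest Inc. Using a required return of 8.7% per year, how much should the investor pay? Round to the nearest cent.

15.63

Level perpetuity: PV = C / r = 1.36 / 0.087 = 15.63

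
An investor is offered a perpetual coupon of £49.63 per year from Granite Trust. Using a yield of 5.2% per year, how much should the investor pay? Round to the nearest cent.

Level perpetuity: PV = C / r = £49.63 / 0.052 = £954.42

£954.42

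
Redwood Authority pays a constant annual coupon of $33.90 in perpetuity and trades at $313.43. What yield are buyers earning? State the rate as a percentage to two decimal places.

P = C/r ⇒ r = C/P = $33.90/$313.43 = 0.108158

10.82%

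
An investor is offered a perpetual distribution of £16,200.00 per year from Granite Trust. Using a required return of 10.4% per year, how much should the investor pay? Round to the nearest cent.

Level perpetuity: PV = C / r = £16,200.00 / 0.104 = £155,769.23

£155769.23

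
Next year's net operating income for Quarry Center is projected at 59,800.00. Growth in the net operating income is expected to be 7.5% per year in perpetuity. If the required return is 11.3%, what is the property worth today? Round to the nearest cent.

Growing perpetuity: P = D₁ / (r − g) = 59,800.0000 / (0.113 − 0.075) = 1,573,684.21

1573684.21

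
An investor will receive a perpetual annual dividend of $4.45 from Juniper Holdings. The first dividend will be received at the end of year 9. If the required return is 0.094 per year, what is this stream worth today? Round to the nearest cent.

Value at end of year 8: C / r = $4.45 / 0.094 = $47.3404
Discount to today: PV = $47.3404 / (1 + 0.094)^8 = $47.3404 / 2.051817 = $23.07

$23.07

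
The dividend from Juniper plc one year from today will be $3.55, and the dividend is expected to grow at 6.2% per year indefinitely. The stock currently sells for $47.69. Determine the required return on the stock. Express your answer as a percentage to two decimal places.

13.64%

P = D₁/(r − g) ⇒ r = D₁/P + g = $3.5500/$47.69 + 0.062 = 0.074439 + 0.062 = 0.136439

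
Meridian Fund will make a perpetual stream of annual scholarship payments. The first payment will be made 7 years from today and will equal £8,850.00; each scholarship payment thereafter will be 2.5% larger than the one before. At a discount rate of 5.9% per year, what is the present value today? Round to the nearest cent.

£184539.18

Value at end of year 6: C₁ / (r − g) = £8,850.00 / (0.059 − 0.025) = £260,294.1176
Discount to today: PV = £260,294.1176 / (1 + 0.059)^6 = £260,294.1176 / 1.410509 = £184,539.18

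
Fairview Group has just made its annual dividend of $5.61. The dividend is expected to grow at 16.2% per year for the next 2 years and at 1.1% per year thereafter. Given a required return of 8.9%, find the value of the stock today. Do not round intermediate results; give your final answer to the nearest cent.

D_1 = 6.51882
D_2 = 7.57487
Terminal value at year 2: TV = D_2×(1+g_2)/(r−g_2) = 7.65819/0.078 = 98.18195
P_0 = D_1/(1+r)^1 + D_2/(1+r)^2 + TV/(1+r)^2
    = 5.98606 + 6.38733 + 82.78962 = 95.16301

$95.16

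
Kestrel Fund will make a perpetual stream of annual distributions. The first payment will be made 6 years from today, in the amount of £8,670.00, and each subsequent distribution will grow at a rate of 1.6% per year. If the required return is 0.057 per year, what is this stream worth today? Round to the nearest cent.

Value at end of year 5: C₁ / (r − g) = £8,670.00 / (0.057 − 0.016) = £211,463.4146
Discount to today: PV = £211,463.4146 / (1 + 0.057)^5 = £211,463.4146 / 1.319395 = £160,272.98

£160272.98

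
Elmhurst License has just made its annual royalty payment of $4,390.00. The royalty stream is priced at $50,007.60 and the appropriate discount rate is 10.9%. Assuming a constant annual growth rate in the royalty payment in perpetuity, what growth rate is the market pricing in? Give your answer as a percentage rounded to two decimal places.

1.95%

P = D₀(1+g)/(r−g) ⇒ P(r−g) = D₀(1+g) ⇒ g(P+D₀) = P·r − D₀
g = (P·r − D₀)/(P + D₀) = ($50,007.60×0.109 − $4,390.00) / ($50,007.60 + $4,390.00) = 0.019501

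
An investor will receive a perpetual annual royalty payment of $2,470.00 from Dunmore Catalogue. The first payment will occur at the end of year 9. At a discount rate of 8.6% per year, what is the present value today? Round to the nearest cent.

$14844.31

Value at end of year 8: C / r = $2,470.00 / 0.086 = $28,720.9302
Discount to today: PV = $28,720.9302 / (1 + 0.086)^8 = $28,720.9302 / 1.934811 = $14,844.31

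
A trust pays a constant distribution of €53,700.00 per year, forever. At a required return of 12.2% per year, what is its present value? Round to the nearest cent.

€440163.93

Level perpetuity: PV = C / r = €53,700.00 / 0.122 = €440,163.93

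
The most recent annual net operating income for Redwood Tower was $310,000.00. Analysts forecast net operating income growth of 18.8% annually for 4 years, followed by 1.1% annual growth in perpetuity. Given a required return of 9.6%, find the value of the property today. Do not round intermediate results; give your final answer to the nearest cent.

D_1 = 368280.00000
D_2 = 437516.64000
D_3 = 519769.76832
D_4 = 617486.48476
Terminal value at year 4: TV = D_4×(1+g_2)/(r−g_2) = 624278.83610/0.085 = 7344456.89525
P_0 = D_1/(1+r)^1 + D_2/(1+r)^2 + D_3/(1+r)^3 + D_4/(1+r)^4 + TV/(1+r)^4
    = 336021.89781 + 364228.11551 + 394802.00842 + 427942.32299 + 5089996.33583 = 6612990.68056

$6612990.68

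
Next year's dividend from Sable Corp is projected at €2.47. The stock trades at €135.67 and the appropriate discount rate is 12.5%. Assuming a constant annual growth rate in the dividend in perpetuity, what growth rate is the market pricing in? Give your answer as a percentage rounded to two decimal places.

P = D₁/(r−g) ⇒ g = r − D₁/P = 0.125 − €2.47/€135.67 = 0.106794

10.68%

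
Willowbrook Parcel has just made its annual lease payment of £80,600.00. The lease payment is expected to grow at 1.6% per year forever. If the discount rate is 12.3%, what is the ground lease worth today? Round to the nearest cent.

£765323.36

D₁ = D₀ × (1 + g) = £80,600.00 × 1.016 = £81,889.6000
Growing perpetuity: P = D₁ / (r − g) = £81,889.6000 / (0.123 − 0.016) = £765,323.36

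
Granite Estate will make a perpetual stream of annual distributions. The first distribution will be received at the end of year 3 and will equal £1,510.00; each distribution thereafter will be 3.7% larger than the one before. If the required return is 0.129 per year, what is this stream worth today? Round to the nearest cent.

Value at end of year 2: C₁ / (r − g) = £1,510.00 / (0.129 − 0.037) = £16,413.0435
Discount to today: PV = £16,413.0435 / (1 + 0.129)^2 = £16,413.0435 / 1.274641 = £12,876.60

£12876.60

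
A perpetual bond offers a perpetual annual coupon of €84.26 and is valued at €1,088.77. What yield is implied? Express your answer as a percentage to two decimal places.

P = C/r ⇒ r = C/P = €84.26/€1,088.77 = 0.077390

7.74%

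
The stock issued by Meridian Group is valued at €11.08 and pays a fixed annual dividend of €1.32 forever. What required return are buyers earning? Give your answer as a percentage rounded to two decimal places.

P = C/r ⇒ r = C/P = €1.32/€11.08 = 0.119134

11.91%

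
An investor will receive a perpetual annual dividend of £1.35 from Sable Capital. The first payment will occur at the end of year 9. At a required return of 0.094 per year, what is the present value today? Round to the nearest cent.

Value at end of year 8: C / r = £1.35 / 0.094 = £14.3617
Discount to today: PV = £14.3617 / (1 + 0.094)^8 = £14.3617 / 2.051817 = £7.00

£7.00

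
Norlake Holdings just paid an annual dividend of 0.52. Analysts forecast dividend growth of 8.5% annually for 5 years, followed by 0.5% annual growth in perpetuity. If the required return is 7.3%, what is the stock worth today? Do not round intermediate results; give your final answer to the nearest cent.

10.81

D_1 = 0.56420
D_2 = 0.61216
D_3 = 0.66419
D_4 = 0.72065
D_5 = 0.78190
Terminal value at year 5: TV = D_5×(1+g_2)/(r−g_2) = 0.78581/0.068 = 11.55604
P_0 = D_1/(1+r)^1 + D_2/(1+r)^2 + D_3/(1+r)^3 + D_4/(1+r)^4 + D_5/(1+r)^5 + TV/(1+r)^5
    = 0.52582 + 0.53170 + 0.53764 + 0.54366 + 0.54974 + 8.12476 = 10.81330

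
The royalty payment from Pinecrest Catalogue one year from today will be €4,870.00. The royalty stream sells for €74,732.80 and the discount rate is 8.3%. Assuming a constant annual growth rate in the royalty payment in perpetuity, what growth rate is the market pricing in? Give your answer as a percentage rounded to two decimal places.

P = D₁/(r−g) ⇒ g = r − D₁/P = 0.083 − €4,870.00/€74,732.80 = 0.017835

1.78%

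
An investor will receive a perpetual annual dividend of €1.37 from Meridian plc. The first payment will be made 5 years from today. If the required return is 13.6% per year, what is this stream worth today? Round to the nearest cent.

Value at end of year 4: C / r = €1.37 / 0.136 = €10.0735
Discount to today: PV = €10.0735 / (1 + 0.136)^4 = €10.0735 / 1.665380 = €6.05

€6.05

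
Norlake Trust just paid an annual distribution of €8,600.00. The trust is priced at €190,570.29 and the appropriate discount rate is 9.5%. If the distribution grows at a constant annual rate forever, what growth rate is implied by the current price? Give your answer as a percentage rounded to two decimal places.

P = D₀(1+g)/(r−g) ⇒ P(r−g) = D₀(1+g) ⇒ g(P+D₀) = P·r − D₀
g = (P·r − D₀)/(P + D₀) = (€190,570.29×0.095 − €8,600.00) / (€190,570.29 + €8,600.00) = 0.047719

4.77%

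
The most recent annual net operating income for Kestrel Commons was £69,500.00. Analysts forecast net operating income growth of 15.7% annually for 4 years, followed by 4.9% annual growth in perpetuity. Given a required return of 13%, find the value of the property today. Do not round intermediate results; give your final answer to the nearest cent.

£1284232.41

D_1 = 80411.50000
D_2 = 93036.10550
D_3 = 107642.77406
D_4 = 124542.68959
Terminal value at year 4: TV = D_4×(1+g_2)/(r−g_2) = 130645.28138/0.081 = 1612904.70841
P_0 = D_1/(1+r)^1 + D_2/(1+r)^2 + D_3/(1+r)^3 + D_4/(1+r)^4 + TV/(1+r)^4
    = 71160.61947 + 72860.91746 + 74601.84203 + 76384.36392 + 989224.66363 = 1284232.40651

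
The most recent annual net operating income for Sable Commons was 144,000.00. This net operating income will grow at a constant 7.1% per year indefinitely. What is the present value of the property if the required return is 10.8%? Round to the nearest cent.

4168216.22

D₁ = D₀ × (1 + g) = 144,000.00 × 1.071 = 154,224.0000
Growing perpetuity: P = D₁ / (r − g) = 154,224.0000 / (0.108 − 0.071) = 4,168,216.22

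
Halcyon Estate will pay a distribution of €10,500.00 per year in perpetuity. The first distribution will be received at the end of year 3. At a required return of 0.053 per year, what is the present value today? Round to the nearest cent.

Value at end of year 2: C / r = €10,500.00 / 0.053 = €198,113.2075
Discount to today: PV = €198,113.2075 / (1 + 0.053)^2 = €198,113.2075 / 1.108809 = €178,672.08

€178672.08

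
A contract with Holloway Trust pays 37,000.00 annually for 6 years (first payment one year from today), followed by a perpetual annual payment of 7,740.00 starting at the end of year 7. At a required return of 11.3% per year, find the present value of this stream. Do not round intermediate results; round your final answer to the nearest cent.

191218.64

PV of 6-year annuity: 37,000.00 × [1 − (1+0.113)^−6] / 0.113 = 155186.37926
Perpetuity value at year 6: 7,740.00 / 0.113 = 68495.57522
PV of perpetuity: 68495.57522 / (1+0.113)^6 = 36032.26237
Total PV = 155186.37926 + 36032.26237 = 191218.64163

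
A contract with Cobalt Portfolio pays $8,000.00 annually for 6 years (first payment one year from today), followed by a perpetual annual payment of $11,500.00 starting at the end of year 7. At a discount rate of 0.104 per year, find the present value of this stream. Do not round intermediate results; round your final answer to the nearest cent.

$95510.55

PV of 6-year annuity: $8,000.00 × [1 − (1+0.104)^−6] / 0.104 = 34437.43276
Perpetuity value at year 6: $11,500.00 / 0.104 = 110576.92308
PV of perpetuity: 110576.92308 / (1+0.104)^6 = 61073.11348
Total PV = 34437.43276 + 61073.11348 = 95510.54624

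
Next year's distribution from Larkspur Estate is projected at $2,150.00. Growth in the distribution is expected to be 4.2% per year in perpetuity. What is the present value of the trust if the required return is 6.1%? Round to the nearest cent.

$113157.89

Growing perpetuity: P = D₁ / (r − g) = $2,150.0000 / (0.061 − 0.042) = $113,157.89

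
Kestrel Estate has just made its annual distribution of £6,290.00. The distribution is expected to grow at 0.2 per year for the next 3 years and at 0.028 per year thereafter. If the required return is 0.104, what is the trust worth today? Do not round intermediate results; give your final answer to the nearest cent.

£131607.50

D_1 = 7548.00000
D_2 = 9057.60000
D_3 = 10869.12000
Terminal value at year 3: TV = D_3×(1+g_2)/(r−g_2) = 11173.45536/0.076 = 147019.14947
P_0 = D_1/(1+r)^1 + D_2/(1+r)^2 + D_3/(1+r)^3 + TV/(1+r)^3
    = 6836.95652 + 7431.47448 + 8077.68965 + 109261.38109 = 131607.50174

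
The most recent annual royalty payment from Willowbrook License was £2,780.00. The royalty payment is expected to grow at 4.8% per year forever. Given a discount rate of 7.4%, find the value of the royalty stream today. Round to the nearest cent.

D₁ = D₀ × (1 + g) = £2,780.00 × 1.048 = £2,913.4400
Growing perpetuity: P = D₁ / (r − g) = £2,913.4400 / (0.074 − 0.048) = £112,055.38

£112055.38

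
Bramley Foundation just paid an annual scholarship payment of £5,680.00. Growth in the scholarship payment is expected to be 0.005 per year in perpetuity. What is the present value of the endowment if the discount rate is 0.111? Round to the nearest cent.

D₁ = D₀ × (1 + g) = £5,680.00 × 1.005 = £5,708.4000
Growing perpetuity: P = D₁ / (r − g) = £5,708.4000 / (0.111 − 0.005) = £53,852.83

£53852.83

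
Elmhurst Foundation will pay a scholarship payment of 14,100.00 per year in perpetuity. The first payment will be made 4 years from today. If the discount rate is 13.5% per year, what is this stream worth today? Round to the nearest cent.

71432.81

Value at end of year 3: C / r = 14,100.00 / 0.135 = 104,444.4444
Discount to today: PV = 104,444.4444 / (1 + 0.135)^3 = 104,444.4444 / 1.462135 = 71,432.81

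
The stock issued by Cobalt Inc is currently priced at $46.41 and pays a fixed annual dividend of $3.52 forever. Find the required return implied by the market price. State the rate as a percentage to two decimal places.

7.58%

P = C/r ⇒ r = C/P = $3.52/$46.41 = 0.075846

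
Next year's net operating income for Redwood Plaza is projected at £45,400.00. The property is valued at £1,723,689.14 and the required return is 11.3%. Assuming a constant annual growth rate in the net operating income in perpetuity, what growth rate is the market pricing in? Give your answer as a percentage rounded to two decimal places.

P = D₁/(r−g) ⇒ g = r − D₁/P = 0.113 − £45,400.00/£1,723,689.14 = 0.086661

8.67%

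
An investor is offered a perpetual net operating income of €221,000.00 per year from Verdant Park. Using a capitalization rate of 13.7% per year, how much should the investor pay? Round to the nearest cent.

Level perpetuity: PV = C / r = €221,000.00 / 0.137 = €1,613,138.69

€1613138.69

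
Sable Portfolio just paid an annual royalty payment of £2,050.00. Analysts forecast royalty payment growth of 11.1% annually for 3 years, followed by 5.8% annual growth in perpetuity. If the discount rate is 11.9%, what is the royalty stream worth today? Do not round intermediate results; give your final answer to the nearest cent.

£40861.07

D_1 = 2277.55000
D_2 = 2530.35805
D_3 = 2811.22779
Terminal value at year 3: TV = D_3×(1+g_2)/(r−g_2) = 2974.27901/0.061 = 48758.67222
P_0 = D_1/(1+r)^1 + D_2/(1+r)^2 + D_3/(1+r)^3 + TV/(1+r)^3
    = 2035.34406 + 2020.79289 + 2006.34576 + 34798.58710 = 40861.06981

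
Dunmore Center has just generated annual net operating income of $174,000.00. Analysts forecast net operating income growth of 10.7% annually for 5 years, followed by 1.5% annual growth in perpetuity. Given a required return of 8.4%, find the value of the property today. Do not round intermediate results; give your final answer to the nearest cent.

D_1 = 192618.00000
D_2 = 213228.12600
D_3 = 236043.53548
D_4 = 261300.19378
D_5 = 289259.31451
Terminal value at year 5: TV = D_5×(1+g_2)/(r−g_2) = 293598.20423/0.069 = 4255046.43812
P_0 = D_1/(1+r)^1 + D_2/(1+r)^2 + D_3/(1+r)^3 + D_4/(1+r)^4 + D_5/(1+r)^5 + TV/(1+r)^5
    = 177691.88192 + 181462.09713 + 185312.30767 + 189244.21088 + 193259.54008 + 2842875.84318 = 3769845.88086

$3769845.88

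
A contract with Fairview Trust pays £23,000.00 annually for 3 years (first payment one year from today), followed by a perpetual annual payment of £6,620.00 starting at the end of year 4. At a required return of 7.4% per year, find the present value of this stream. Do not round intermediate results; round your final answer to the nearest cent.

PV of 3-year annuity: £23,000.00 × [1 − (1+0.074)^−3] / 0.074 = 59920.85663
Perpetuity value at year 3: £6,620.00 / 0.074 = 89459.45946
PV of perpetuity: 89459.45946 / (1+0.074)^3 = 72212.67377
Total PV = 59920.85663 + 72212.67377 = 132133.53040

£132133.53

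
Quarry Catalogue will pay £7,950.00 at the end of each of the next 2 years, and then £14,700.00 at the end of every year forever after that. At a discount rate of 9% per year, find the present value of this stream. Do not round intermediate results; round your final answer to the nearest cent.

PV of 2-year annuity: £7,950.00 × [1 − (1+0.09)^−2] / 0.09 = 13984.93393
Perpetuity value at year 2: £14,700.00 / 0.09 = 163333.33333
PV of perpetuity: 163333.33333 / (1+0.09)^2 = 137474.39890
Total PV = 13984.93393 + 137474.39890 = 151459.33283

£151459.33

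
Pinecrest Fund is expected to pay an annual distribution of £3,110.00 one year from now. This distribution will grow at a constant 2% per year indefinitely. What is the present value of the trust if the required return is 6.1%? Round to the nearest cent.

£75853.66

Growing perpetuity: P = D₁ / (r − g) = £3,110.0000 / (0.061 − 0.02) = £75,853.66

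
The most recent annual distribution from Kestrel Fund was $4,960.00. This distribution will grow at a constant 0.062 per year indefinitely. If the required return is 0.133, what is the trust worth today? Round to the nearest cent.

$74190.42

D₁ = D₀ × (1 + g) = $4,960.00 × 1.062 = $5,267.5200
Growing perpetuity: P = D₁ / (r − g) = $5,267.5200 / (0.133 − 0.062) = $74,190.42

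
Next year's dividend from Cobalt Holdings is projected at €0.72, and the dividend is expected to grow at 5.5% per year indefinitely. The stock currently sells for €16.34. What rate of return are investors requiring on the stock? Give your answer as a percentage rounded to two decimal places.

P = D₁/(r − g) ⇒ r = D₁/P + g = €0.7200/€16.34 + 0.055 = 0.044064 + 0.055 = 0.099064

9.91%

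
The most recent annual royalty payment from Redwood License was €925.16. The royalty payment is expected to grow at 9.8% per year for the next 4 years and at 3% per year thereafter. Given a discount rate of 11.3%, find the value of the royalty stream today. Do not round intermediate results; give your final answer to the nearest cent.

€14452.01

D_1 = 1015.82568
D_2 = 1115.37660
D_3 = 1224.68350
D_4 = 1344.70249
Terminal value at year 4: TV = D_4×(1+g_2)/(r−g_2) = 1385.04356/0.083 = 16687.27182
P_0 = D_1/(1+r)^1 + D_2/(1+r)^2 + D_3/(1+r)^3 + D_4/(1+r)^4 + TV/(1+r)^4
    = 912.69154 + 900.39111 + 888.25646 + 876.28535 + 10874.38445 = 14452.00891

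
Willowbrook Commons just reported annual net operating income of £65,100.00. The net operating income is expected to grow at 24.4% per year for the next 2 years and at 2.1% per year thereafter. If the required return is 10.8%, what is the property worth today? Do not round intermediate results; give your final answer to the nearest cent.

D_1 = 80984.40000
D_2 = 100744.59360
Terminal value at year 2: TV = D_2×(1+g_2)/(r−g_2) = 102860.23007/0.087 = 1182301.49501
P_0 = D_1/(1+r)^1 + D_2/(1+r)^2 + TV/(1+r)^2
    = 73090.61372 + 82062.02479 + 963049.73919 = 1118202.37769

£1118202.38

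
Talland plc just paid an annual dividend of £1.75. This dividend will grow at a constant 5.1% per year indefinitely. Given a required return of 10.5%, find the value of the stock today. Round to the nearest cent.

D₁ = D₀ × (1 + g) = £1.75 × 1.051 = £1.8393
Growing perpetuity: P = D₁ / (r − g) = £1.8393 / (0.105 − 0.051) = £34.06

£34.06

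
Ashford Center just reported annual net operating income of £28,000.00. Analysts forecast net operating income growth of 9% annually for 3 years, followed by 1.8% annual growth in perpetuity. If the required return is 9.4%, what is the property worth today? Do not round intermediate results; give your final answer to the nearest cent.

£454340.97

D_1 = 30520.00000
D_2 = 33266.80000
D_3 = 36260.81200
Terminal value at year 3: TV = D_3×(1+g_2)/(r−g_2) = 36913.50662/0.076 = 485704.03442
P_0 = D_1/(1+r)^1 + D_2/(1+r)^2 + D_3/(1+r)^3 + TV/(1+r)^3
    = 27897.62340 + 27795.62112 + 27693.99179 + 370953.73218 = 454340.96849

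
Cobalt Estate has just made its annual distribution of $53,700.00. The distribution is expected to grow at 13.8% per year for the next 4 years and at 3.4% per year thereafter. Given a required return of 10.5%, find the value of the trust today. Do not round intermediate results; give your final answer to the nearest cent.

$1111067.43

D_1 = 61110.60000
D_2 = 69543.86280
D_3 = 79140.91587
D_4 = 90062.36226
Terminal value at year 4: TV = D_4×(1+g_2)/(r−g_2) = 93124.48257/0.071 = 1311612.43060
P_0 = D_1/(1+r)^1 + D_2/(1+r)^2 + D_3/(1+r)^3 + D_4/(1+r)^4 + TV/(1+r)^4
    = 55303.71041 + 56955.31443 + 58656.24237 + 60407.96726 + 879744.19919 = 1111067.43365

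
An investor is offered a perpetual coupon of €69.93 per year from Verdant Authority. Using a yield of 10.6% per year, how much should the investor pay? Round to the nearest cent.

€659.72

Level perpetuity: PV = C / r = €69.93 / 0.106 = €659.72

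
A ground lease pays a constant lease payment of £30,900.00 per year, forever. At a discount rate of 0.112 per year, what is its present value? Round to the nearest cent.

£275892.86

Level perpetuity: PV = C / r = £30,900.00 / 0.112 = £275,892.86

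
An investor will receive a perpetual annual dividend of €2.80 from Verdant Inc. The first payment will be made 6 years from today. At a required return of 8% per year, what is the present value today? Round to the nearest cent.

€23.82

Value at end of year 5: C / r = €2.80 / 0.08 = €35.0000
Discount to today: PV = €35.0000 / (1 + 0.08)^5 = €35.0000 / 1.469328 = €23.82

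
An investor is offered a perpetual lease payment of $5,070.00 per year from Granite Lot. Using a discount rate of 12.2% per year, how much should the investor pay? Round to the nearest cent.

$41557.38

Level perpetuity: PV = C / r = $5,070.00 / 0.122 = $41,557.38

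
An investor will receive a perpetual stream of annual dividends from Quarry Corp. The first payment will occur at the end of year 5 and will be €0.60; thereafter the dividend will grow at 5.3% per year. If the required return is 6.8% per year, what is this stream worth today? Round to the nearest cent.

Value at end of year 4: C₁ / (r − g) = €0.60 / (0.068 − 0.053) = €40.0000
Discount to today: PV = €40.0000 / (1 + 0.068)^4 = €40.0000 / 1.301023 = €30.75

€30.75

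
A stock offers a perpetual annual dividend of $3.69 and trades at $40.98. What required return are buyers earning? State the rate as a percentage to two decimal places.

9.00%

P = C/r ⇒ r = C/P = $3.69/$40.98 = 0.090044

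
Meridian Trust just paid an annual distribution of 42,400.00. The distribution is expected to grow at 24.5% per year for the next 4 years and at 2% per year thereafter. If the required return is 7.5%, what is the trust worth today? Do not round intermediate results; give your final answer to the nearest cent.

D_1 = 52788.00000
D_2 = 65721.06000
D_3 = 81822.71970
D_4 = 101869.28603
Terminal value at year 4: TV = D_4×(1+g_2)/(r−g_2) = 103906.67175/0.055 = 1889212.21358
P_0 = D_1/(1+r)^1 + D_2/(1+r)^2 + D_3/(1+r)^3 + D_4/(1+r)^4 + TV/(1+r)^4
    = 49105.11628 + 56870.57653 + 65864.06305 + 76279.77534 + 1414643.10639 = 1662762.63759

1662762.64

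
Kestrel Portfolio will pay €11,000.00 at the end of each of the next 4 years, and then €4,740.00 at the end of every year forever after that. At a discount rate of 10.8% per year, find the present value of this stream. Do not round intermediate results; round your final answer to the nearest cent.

PV of 4-year annuity: €11,000.00 × [1 − (1+0.108)^−4] / 0.108 = 34273.14329
Perpetuity value at year 4: €4,740.00 / 0.108 = 43888.88889
PV of perpetuity: 43888.88889 / (1+0.108)^4 = 29120.27987
Total PV = 34273.14329 + 29120.27987 = 63393.42316

€63393.42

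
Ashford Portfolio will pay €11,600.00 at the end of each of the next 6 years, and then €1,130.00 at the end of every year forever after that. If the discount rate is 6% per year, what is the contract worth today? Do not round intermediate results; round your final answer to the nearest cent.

€70317.72

PV of 6-year annuity: €11,600.00 × [1 − (1+0.06)^−6] / 0.06 = 57040.96218
Perpetuity value at year 6: €1,130.00 / 0.06 = 18833.33333
PV of perpetuity: 18833.33333 / (1+0.06)^6 = 13276.75684
Total PV = 57040.96218 + 13276.75684 = 70317.71903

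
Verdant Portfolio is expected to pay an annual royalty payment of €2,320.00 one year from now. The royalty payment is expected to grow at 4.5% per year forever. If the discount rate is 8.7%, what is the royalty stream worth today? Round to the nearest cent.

€55238.10

Growing perpetuity: P = D₁ / (r − g) = €2,320.0000 / (0.087 − 0.045) = €55,238.10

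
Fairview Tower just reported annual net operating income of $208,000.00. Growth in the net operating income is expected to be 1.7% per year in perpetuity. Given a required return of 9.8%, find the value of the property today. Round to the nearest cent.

D₁ = D₀ × (1 + g) = $208,000.00 × 1.017 = $211,536.0000
Growing perpetuity: P = D₁ / (r − g) = $211,536.0000 / (0.098 − 0.017) = $2,611,555.56

$2611555.56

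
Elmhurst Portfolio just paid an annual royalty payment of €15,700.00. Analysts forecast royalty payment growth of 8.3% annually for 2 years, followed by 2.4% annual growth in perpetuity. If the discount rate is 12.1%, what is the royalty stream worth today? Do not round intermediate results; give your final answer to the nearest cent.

€184515.46

D_1 = 17003.10000
D_2 = 18414.35730
Terminal value at year 2: TV = D_2×(1+g_2)/(r−g_2) = 18856.30188/0.097 = 194394.86469
P_0 = D_1/(1+r)^1 + D_2/(1+r)^2 + TV/(1+r)^2
    = 15167.79661 + 14653.63401 + 154694.03329 = 184515.46392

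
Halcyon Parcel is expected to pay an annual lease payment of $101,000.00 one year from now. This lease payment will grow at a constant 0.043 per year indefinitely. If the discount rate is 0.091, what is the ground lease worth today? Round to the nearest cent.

$2104166.67

Growing perpetuity: P = D₁ / (r − g) = $101,000.0000 / (0.091 − 0.043) = $2,104,166.67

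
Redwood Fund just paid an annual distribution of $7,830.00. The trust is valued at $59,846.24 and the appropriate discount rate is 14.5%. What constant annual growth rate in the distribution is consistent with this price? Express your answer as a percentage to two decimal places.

P = D₀(1+g)/(r−g) ⇒ P(r−g) = D₀(1+g) ⇒ g(P+D₀) = P·r − D₀
g = (P·r − D₀)/(P + D₀) = ($59,846.24×0.145 − $7,830.00) / ($59,846.24 + $7,830.00) = 0.012526

1.25%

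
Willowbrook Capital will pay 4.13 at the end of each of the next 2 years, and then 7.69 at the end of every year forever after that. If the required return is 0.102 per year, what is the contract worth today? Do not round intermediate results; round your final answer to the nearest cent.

69.23

PV of 2-year annuity: 4.13 × [1 − (1+0.102)^−2] / 0.102 = 7.14858
Perpetuity value at year 2: 7.69 / 0.102 = 75.39216
PV of perpetuity: 75.39216 / (1+0.102)^2 = 62.08161
Total PV = 7.14858 + 62.08161 = 69.23019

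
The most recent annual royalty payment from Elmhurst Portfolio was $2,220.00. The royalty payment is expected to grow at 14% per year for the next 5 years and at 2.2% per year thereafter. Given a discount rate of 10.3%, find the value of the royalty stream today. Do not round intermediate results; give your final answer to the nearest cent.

$45302.61

D_1 = 2530.80000
D_2 = 2885.11200
D_3 = 3289.02768
D_4 = 3749.49156
D_5 = 4274.42037
Terminal value at year 5: TV = D_5×(1+g_2)/(r−g_2) = 4368.45762/0.081 = 53931.57557
P_0 = D_1/(1+r)^1 + D_2/(1+r)^2 + D_3/(1+r)^3 + D_4/(1+r)^4 + D_5/(1+r)^5 + TV/(1+r)^5
    = 2294.46963 + 2371.43733 + 2450.98691 + 2533.20496 + 2618.18101 + 33034.33327 = 45302.61311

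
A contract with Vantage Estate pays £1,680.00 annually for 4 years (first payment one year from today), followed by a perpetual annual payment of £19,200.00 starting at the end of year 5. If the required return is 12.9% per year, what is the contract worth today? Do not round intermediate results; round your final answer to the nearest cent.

£96616.01

PV of 4-year annuity: £1,680.00 × [1 − (1+0.129)^−4] / 0.129 = 5007.51246
Perpetuity value at year 4: £19,200.00 / 0.129 = 148837.20930
PV of perpetuity: 148837.20930 / (1+0.129)^4 = 91608.49550
Total PV = 5007.51246 + 91608.49550 = 96616.00796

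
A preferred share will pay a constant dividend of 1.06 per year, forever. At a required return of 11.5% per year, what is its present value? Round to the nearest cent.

Level perpetuity: PV = C / r = 1.06 / 0.115 = 9.22

9.22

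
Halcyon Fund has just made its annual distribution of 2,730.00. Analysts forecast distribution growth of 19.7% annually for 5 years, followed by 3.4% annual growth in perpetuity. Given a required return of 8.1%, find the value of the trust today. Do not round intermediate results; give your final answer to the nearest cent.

118709.13

D_1 = 3267.81000
D_2 = 3911.56857
D_3 = 4682.14758
D_4 = 5604.53065
D_5 = 6708.62319
Terminal value at year 5: TV = D_5×(1+g_2)/(r−g_2) = 6936.71638/0.047 = 147589.71017
P_0 = D_1/(1+r)^1 + D_2/(1+r)^2 + D_3/(1+r)^3 + D_4/(1+r)^4 + D_5/(1+r)^5 + TV/(1+r)^5
    = 3022.95097 + 3347.33794 + 3706.53424 + 4104.27519 + 4544.69695 + 99983.33301 = 118709.12831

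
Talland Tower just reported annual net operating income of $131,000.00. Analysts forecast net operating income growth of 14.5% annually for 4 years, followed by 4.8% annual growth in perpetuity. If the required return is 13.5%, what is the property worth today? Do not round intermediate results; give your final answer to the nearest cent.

$2170019.42

D_1 = 149995.00000
D_2 = 171744.27500
D_3 = 196647.19487
D_4 = 225161.03813
Terminal value at year 4: TV = D_4×(1+g_2)/(r−g_2) = 235968.76796/0.087 = 2712284.68922
P_0 = D_1/(1+r)^1 + D_2/(1+r)^2 + D_3/(1+r)^3 + D_4/(1+r)^4 + TV/(1+r)^4
    = 132154.18502 + 133318.53908 + 134493.15175 + 135678.11344 + 1634375.43550 = 2170019.42480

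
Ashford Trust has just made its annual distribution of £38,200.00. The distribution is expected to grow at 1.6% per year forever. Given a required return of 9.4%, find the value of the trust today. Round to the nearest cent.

D₁ = D₀ × (1 + g) = £38,200.00 × 1.016 = £38,811.2000
Growing perpetuity: P = D₁ / (r − g) = £38,811.2000 / (0.094 − 0.016) = £497,579.49

£497579.49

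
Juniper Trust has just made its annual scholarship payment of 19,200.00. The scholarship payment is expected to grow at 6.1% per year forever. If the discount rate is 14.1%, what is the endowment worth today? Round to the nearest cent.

D₁ = D₀ × (1 + g) = 19,200.00 × 1.061 = 20,371.2000
Growing perpetuity: P = D₁ / (r − g) = 20,371.2000 / (0.141 − 0.061) = 254,640.00

254640.00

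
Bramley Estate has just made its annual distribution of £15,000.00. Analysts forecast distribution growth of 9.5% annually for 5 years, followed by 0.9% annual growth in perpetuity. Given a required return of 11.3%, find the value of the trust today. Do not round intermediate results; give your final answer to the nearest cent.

D_1 = 16425.00000
D_2 = 17985.37500
D_3 = 19693.98563
D_4 = 21564.91426
D_5 = 23613.58111
Terminal value at year 5: TV = D_5×(1+g_2)/(r−g_2) = 23826.10334/0.104 = 229097.14754
P_0 = D_1/(1+r)^1 + D_2/(1+r)^2 + D_3/(1+r)^3 + D_4/(1+r)^4 + D_5/(1+r)^5 + TV/(1+r)^5
    = 14757.41240 + 14518.74805 + 14283.94350 + 14052.93632 + 13825.66512 + 134135.53945 = 205574.24484

£205574.24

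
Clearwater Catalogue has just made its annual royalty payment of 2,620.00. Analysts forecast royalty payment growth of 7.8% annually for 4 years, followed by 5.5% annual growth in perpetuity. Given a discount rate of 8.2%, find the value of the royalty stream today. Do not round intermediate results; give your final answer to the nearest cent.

111252.10

D_1 = 2824.36000
D_2 = 3044.66008
D_3 = 3282.14357
D_4 = 3538.15076
Terminal value at year 4: TV = D_4×(1+g_2)/(r−g_2) = 3732.74906/0.027 = 138249.96505
P_0 = D_1/(1+r)^1 + D_2/(1+r)^2 + D_3/(1+r)^3 + D_4/(1+r)^4 + TV/(1+r)^4
    = 2610.31423 + 2600.66427 + 2591.04999 + 2581.47124 + 100868.59861 = 111252.09835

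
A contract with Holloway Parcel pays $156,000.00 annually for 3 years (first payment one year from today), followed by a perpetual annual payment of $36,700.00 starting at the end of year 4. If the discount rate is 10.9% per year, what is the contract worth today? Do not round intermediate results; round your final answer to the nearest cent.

PV of 3-year annuity: $156,000.00 × [1 − (1+0.109)^−3] / 0.109 = 381883.50565
Perpetuity value at year 3: $36,700.00 / 0.109 = 336697.24771
PV of perpetuity: 336697.24771 / (1+0.109)^3 = 246856.70503
Total PV = 381883.50565 + 246856.70503 = 628740.21068

$628740.21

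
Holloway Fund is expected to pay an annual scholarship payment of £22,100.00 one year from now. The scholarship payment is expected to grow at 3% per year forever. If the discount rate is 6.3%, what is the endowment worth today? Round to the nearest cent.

Growing perpetuity: P = D₁ / (r − g) = £22,100.0000 / (0.063 − 0.03) = £669,696.97

£669696.97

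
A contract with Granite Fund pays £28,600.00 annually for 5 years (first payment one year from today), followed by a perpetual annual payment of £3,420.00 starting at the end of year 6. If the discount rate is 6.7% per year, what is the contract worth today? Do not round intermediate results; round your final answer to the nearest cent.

£155122.38

PV of 5-year annuity: £28,600.00 × [1 − (1+0.067)^−5] / 0.067 = 118213.64474
Perpetuity value at year 5: £3,420.00 / 0.067 = 51044.77612
PV of perpetuity: 51044.77612 / (1+0.067)^5 = 36908.73888
Total PV = 118213.64474 + 36908.73888 = 155122.38362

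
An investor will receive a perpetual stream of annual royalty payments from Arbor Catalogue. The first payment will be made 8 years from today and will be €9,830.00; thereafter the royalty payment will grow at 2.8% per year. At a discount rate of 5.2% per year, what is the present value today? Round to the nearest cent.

€287231.52

Value at end of year 7: C₁ / (r − g) = €9,830.00 / (0.052 − 0.028) = €409,583.3333
Discount to today: PV = €409,583.3333 / (1 + 0.052)^7 = €409,583.3333 / 1.425969 = €287,231.52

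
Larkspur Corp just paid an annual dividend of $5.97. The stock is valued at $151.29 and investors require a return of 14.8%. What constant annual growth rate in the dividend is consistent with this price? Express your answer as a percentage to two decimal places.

10.44%

P = D₀(1+g)/(r−g) ⇒ P(r−g) = D₀(1+g) ⇒ g(P+D₀) = P·r − D₀
g = (P·r − D₀)/(P + D₀) = ($151.29×0.148 − $5.97) / ($151.29 + $5.97) = 0.104419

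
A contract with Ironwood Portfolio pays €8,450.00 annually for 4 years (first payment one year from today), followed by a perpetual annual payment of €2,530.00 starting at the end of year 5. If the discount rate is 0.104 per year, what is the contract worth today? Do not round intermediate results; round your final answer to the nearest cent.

€42931.18

PV of 4-year annuity: €8,450.00 × [1 − (1+0.104)^−4] / 0.104 = 26555.06934
Perpetuity value at year 4: €2,530.00 / 0.104 = 24326.92308
PV of perpetuity: 24326.92308 / (1+0.104)^4 = 16376.11533
Total PV = 26555.06934 + 16376.11533 = 42931.18467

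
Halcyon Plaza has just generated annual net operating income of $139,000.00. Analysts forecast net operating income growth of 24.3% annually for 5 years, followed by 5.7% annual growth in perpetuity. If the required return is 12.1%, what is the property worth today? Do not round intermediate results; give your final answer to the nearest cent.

D_1 = 172777.00000
D_2 = 214761.81100
D_3 = 266948.93107
D_4 = 331817.52132
D_5 = 412449.17901
Terminal value at year 5: TV = D_5×(1+g_2)/(r−g_2) = 435958.78221/0.064 = 6811855.97201
P_0 = D_1/(1+r)^1 + D_2/(1+r)^2 + D_3/(1+r)^3 + D_4/(1+r)^4 + D_5/(1+r)^5 + TV/(1+r)^5
    = 154127.56467 + 170901.48340 + 189500.93119 + 210124.58294 + 232992.73558 + 3848020.64861 = 4805667.94639

$4805667.95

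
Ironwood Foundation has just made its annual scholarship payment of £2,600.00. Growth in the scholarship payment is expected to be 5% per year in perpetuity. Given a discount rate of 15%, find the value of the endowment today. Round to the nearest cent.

£27300.00

D₁ = D₀ × (1 + g) = £2,600.00 × 1.05 = £2,730.0000
Growing perpetuity: P = D₁ / (r − g) = £2,730.0000 / (0.15 − 0.05) = £27,300.00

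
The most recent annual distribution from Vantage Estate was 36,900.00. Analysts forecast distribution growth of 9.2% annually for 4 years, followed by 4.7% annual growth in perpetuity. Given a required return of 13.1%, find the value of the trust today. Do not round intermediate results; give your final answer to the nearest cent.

535006.88

D_1 = 40294.80000
D_2 = 44001.92160
D_3 = 48050.09839
D_4 = 52470.70744
Terminal value at year 4: TV = D_4×(1+g_2)/(r−g_2) = 54936.83069/0.084 = 654009.88915
P_0 = D_1/(1+r)^1 + D_2/(1+r)^2 + D_3/(1+r)^3 + D_4/(1+r)^4 + TV/(1+r)^4
    = 35627.58621 + 34399.04875 + 33212.87466 + 32067.60312 + 399699.76742 = 535006.88015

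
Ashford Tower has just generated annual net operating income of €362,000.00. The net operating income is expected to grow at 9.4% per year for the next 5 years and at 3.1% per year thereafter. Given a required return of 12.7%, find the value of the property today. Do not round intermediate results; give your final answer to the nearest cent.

D_1 = 396028.00000
D_2 = 433254.63200
D_3 = 473980.56741
D_4 = 518534.74074
D_5 = 567277.00637
Terminal value at year 5: TV = D_5×(1+g_2)/(r−g_2) = 584862.59357/0.096 = 6092318.68304
P_0 = D_1/(1+r)^1 + D_2/(1+r)^2 + D_3/(1+r)^3 + D_4/(1+r)^4 + D_5/(1+r)^5 + TV/(1+r)^5
    = 351400.17746 + 341110.73127 + 331122.57321 + 321426.88119 + 312015.09141 + 3350912.07543 = 5007987.52997

€5007987.53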